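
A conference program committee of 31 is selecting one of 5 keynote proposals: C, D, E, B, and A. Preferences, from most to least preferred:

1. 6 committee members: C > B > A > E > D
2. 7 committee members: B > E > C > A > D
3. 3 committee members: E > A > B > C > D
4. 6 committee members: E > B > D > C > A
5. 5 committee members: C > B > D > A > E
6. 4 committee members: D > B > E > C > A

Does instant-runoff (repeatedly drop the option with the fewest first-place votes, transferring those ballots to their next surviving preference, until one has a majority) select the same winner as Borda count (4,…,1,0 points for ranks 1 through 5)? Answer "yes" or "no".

Instant-runoff — R1 C 11, D 4, E 9, B 7, A 0 (A out); R2 C 11, D 4, E 9, B 7 (D out); R3 C 11, E 9, B 11 (E out); R4 C 11, B 20 (B winner). Winner: B.
Borda — scores: C 71, D 38, E 71, B 97, A 33. Winner: B.
The two methods agree.

yes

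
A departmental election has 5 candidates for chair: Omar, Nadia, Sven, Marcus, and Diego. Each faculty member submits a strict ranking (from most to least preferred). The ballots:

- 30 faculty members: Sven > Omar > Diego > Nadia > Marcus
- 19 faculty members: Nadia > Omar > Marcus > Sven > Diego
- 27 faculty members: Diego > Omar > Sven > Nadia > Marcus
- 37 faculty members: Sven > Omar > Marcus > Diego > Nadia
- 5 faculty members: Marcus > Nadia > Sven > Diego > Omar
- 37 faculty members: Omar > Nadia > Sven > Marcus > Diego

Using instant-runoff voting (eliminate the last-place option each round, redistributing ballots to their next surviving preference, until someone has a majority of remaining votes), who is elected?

Omar

Round 1: Omar 37, Nadia 19, Sven 67, Marcus 5, Diego 27. Eliminate Marcus.
Round 2: Omar 37, Nadia 24, Sven 67, Diego 27. Eliminate Nadia.
Round 3: Omar 56, Sven 72, Diego 27. Eliminate Diego.
Round 4: Omar 83, Sven 72. Omar has a majority.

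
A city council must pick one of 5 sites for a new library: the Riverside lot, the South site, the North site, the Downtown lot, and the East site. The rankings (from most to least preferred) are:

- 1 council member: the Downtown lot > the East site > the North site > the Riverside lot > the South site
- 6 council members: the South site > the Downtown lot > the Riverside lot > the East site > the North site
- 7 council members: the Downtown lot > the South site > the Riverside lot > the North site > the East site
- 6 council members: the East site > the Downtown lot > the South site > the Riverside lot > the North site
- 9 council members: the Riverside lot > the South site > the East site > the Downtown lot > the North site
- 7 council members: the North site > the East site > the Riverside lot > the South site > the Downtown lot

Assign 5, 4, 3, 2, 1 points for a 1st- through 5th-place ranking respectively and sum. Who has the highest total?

the Riverside lot: 1·2 + 6·3 + 7·3 + 6·2 + 9·5 + 7·3 = 119
the South site: 1·1 + 6·5 + 7·4 + 6·3 + 9·4 + 7·2 = 127
the North site: 1·3 + 6·1 + 7·2 + 6·1 + 9·1 + 7·5 = 73
the Downtown lot: 1·5 + 6·4 + 7·5 + 6·4 + 9·2 + 7·1 = 113
the East site: 1·4 + 6·2 + 7·1 + 6·5 + 9·3 + 7·4 = 108
the South site has the highest Borda score (127).

the South site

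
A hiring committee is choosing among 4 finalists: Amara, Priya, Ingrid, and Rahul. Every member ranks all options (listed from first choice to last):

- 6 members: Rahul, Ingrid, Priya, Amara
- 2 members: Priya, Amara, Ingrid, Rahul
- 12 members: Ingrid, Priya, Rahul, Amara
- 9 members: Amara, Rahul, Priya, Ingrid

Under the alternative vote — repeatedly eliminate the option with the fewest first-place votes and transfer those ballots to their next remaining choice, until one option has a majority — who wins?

Ingrid

Round 1: Amara 9, Priya 2, Ingrid 12, Rahul 6. Eliminate Priya.
Round 2: Amara 11, Ingrid 12, Rahul 6. Eliminate Rahul.
Round 3: Amara 11, Ingrid 18. Ingrid has a majority.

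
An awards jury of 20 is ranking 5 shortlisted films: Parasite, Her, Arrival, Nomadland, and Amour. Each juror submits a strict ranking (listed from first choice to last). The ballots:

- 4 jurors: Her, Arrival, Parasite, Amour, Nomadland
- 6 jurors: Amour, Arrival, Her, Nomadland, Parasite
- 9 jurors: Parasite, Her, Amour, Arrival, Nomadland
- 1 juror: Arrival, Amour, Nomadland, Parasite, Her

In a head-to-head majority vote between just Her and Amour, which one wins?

Voters preferring Her to Amour: 13; preferring Amour to Her: 7.
Her wins the head-to-head.

Her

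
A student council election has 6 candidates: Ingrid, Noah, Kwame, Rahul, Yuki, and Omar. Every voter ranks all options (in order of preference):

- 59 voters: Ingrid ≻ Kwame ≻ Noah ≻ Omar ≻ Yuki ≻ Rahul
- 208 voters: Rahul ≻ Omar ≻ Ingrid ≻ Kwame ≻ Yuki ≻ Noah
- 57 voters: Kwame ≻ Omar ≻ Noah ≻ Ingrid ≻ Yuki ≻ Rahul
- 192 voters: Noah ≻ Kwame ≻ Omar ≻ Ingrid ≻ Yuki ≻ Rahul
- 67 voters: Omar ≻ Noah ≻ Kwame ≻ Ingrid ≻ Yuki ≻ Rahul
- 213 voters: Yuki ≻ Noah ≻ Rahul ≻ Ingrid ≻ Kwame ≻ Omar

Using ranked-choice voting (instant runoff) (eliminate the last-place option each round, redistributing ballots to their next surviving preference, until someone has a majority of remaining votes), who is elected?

Round 1: Ingrid 59, Noah 192, Kwame 57, Rahul 208, Yuki 213, Omar 67. Eliminate Kwame.
Round 2: Ingrid 59, Noah 192, Rahul 208, Yuki 213, Omar 124. Eliminate Ingrid.
Round 3: Noah 251, Rahul 208, Yuki 213, Omar 124. Eliminate Omar.
Round 4: Noah 375, Rahul 208, Yuki 213. Eliminate Rahul.
Round 5: Noah 375, Yuki 421. Yuki has a majority.

Yuki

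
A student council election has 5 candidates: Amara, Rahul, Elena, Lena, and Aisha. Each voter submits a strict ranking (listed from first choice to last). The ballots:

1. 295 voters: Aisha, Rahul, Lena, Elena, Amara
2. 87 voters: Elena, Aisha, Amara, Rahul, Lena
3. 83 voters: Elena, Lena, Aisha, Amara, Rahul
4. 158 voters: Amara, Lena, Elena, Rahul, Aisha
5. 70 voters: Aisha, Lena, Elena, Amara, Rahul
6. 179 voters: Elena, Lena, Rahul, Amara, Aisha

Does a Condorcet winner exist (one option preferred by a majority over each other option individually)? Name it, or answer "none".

Checking pairwise contests:
Rahul beats Amara 474–398.
Elena beats Rahul 577–295.
Lena beats Elena 523–349.
Aisha beats Lena 452–420.
Elena beats Aisha 507–365.
Every option loses at least one head-to-head, so there is no Condorcet winner.

none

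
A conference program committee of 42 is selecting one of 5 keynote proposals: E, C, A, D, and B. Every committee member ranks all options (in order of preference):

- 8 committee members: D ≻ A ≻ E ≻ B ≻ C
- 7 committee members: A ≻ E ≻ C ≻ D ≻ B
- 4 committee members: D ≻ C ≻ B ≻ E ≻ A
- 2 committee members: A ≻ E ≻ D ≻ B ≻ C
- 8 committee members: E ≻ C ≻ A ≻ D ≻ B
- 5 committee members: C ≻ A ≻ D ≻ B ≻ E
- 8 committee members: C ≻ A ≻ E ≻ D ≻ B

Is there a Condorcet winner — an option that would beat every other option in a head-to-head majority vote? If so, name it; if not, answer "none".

none

Checking pairwise contests:
A beats E 30–12.
E beats C 25–17.
C beats A 25–17.
E beats D 25–17.
E beats B 33–9.
Every option loses at least one head-to-head, so there is no Condorcet winner.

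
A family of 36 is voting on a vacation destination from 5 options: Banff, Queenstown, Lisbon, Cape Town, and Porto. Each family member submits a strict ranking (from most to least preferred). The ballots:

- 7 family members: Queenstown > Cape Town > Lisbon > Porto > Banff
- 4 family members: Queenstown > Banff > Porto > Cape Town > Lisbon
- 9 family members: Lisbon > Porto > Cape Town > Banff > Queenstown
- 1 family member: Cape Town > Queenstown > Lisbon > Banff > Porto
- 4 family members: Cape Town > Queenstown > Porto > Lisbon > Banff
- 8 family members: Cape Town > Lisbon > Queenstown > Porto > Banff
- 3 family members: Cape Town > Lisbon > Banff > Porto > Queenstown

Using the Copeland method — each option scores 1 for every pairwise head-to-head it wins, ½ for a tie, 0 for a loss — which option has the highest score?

Cape Town

Banff: loses to Queenstown, Lisbon, Cape Town, and Porto → score 0.
Queenstown: beats Banff and Porto; loses to Lisbon and Cape Town → score 2.
Lisbon: beats Banff, Queenstown, and Porto; loses to Cape Town → score 3.
Cape Town: beats Banff, Queenstown, Lisbon, and Porto → score 4.
Porto: beats Banff; loses to Queenstown, Lisbon, and Cape Town → score 1.
Cape Town has the best pairwise record.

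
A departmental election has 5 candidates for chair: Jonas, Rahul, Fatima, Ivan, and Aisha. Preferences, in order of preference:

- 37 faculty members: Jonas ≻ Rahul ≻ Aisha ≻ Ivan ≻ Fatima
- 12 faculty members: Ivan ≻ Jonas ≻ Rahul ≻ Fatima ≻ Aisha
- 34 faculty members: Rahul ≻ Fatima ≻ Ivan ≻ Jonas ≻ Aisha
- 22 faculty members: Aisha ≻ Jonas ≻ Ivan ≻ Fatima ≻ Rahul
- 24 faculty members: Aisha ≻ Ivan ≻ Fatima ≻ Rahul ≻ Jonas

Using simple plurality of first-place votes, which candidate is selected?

Aisha

First-place votes: Jonas 37, Rahul 34, Fatima 0, Ivan 12, Aisha 46.
Aisha has the most first-place votes.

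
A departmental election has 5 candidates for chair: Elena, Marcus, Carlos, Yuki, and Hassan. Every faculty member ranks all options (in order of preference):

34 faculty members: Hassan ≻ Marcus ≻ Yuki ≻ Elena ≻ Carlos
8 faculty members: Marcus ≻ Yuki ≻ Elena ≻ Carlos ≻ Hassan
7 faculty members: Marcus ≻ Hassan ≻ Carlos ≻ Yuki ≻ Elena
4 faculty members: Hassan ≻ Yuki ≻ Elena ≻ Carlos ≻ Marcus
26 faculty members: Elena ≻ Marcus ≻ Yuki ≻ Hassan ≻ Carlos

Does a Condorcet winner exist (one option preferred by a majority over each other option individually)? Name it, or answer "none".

Marcus

Marcus vs Elena: 49–30 for Marcus.
Marcus vs Carlos: 75–4 for Marcus.
Marcus vs Yuki: 75–4 for Marcus.
Marcus vs Hassan: 41–38 for Marcus.
Marcus beats every other option head-to-head.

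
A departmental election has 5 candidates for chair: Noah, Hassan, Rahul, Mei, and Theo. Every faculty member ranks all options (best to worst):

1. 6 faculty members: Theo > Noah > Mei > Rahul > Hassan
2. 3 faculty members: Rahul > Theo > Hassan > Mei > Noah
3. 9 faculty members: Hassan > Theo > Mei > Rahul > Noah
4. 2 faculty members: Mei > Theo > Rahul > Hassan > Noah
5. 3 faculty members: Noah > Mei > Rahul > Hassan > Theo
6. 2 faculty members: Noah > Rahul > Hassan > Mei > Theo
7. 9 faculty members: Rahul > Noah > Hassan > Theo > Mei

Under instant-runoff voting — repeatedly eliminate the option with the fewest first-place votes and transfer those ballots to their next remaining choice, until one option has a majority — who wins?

Rahul

Round 1: Noah 5, Hassan 9, Rahul 12, Mei 2, Theo 6. Eliminate Mei.
Round 2: Noah 5, Hassan 9, Rahul 12, Theo 8. Eliminate Noah.
Round 3: Hassan 9, Rahul 17, Theo 8. Eliminate Theo.
Round 4: Hassan 9, Rahul 25. Rahul has a majority.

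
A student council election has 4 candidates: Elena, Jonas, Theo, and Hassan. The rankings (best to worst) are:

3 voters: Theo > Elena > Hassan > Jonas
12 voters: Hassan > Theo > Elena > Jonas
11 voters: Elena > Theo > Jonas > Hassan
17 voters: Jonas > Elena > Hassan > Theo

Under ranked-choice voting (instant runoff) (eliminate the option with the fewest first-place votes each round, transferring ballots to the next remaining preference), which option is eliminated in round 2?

Hassan

Round 1: Elena 11, Jonas 17, Theo 3, Hassan 12. Eliminate Theo.
Round 2: Elena 14, Jonas 17, Hassan 12. Eliminate Hassan.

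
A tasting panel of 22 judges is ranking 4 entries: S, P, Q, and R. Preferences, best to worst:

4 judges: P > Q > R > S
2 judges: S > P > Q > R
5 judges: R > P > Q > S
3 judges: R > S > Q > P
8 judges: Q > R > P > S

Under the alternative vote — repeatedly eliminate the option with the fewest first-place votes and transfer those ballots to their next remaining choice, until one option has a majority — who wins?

Q

Round 1: S 2, P 4, Q 8, R 8. Eliminate S.
Round 2: P 6, Q 8, R 8. Eliminate P.
Round 3: Q 14, R 8. Q has a majority.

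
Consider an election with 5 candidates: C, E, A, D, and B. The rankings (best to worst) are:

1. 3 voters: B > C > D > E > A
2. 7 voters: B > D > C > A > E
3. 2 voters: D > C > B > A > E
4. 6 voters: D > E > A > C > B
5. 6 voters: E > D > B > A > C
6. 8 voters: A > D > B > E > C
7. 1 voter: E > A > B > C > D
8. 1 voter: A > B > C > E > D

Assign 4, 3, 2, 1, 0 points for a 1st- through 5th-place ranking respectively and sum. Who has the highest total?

C: 3·3 + 7·2 + 2·3 + 6·1 + 6·0 + 8·0 + 1·1 + 1·2 = 38
E: 3·1 + 7·0 + 2·0 + 6·3 + 6·4 + 8·1 + 1·4 + 1·1 = 58
A: 3·0 + 7·1 + 2·1 + 6·2 + 6·1 + 8·4 + 1·3 + 1·4 = 66
D: 3·2 + 7·3 + 2·4 + 6·4 + 6·3 + 8·3 + 1·0 + 1·0 = 101
B: 3·4 + 7·4 + 2·2 + 6·0 + 6·2 + 8·2 + 1·2 + 1·3 = 77
D has the highest Borda score (101).

D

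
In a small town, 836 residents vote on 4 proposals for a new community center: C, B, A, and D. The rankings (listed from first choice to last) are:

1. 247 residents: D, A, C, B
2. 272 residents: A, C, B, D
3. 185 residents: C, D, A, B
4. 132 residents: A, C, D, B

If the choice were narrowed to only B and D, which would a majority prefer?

D

Voters preferring B to D: 272; preferring D to B: 564.
D wins the head-to-head.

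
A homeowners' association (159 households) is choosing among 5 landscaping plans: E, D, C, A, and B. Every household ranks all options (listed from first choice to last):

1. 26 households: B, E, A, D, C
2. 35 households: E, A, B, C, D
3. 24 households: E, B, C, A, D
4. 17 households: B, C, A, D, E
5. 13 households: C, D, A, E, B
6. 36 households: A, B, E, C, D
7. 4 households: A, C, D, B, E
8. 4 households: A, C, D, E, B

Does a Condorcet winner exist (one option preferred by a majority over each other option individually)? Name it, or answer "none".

none

Checking pairwise contests:
B beats E 83–76.
E beats D 121–38.
E beats C 121–38.
E beats A 85–74.
A beats B 92–67.
Every option loses at least one head-to-head, so there is no Condorcet winner.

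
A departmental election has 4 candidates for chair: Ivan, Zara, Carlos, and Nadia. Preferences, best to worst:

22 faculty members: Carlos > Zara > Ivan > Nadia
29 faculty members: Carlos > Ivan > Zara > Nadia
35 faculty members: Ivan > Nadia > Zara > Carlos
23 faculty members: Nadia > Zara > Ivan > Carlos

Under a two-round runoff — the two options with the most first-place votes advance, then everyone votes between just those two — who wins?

Round 1 first-place votes: Ivan 35, Zara 0, Carlos 51, Nadia 23.
Carlos and Ivan advance.
Runoff: Carlos is preferred to Ivan by 51 voters; Ivan by 58.
Ivan wins the runoff.

Ivan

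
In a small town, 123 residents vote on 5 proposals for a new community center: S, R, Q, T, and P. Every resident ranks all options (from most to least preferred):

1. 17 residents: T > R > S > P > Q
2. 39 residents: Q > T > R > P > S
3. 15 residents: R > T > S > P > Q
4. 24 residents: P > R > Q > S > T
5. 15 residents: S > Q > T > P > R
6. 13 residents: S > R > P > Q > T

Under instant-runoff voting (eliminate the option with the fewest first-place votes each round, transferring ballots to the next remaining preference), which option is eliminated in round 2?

P

Round 1: S 28, R 15, Q 39, T 17, P 24. Eliminate R.
Round 2: S 28, Q 39, T 32, P 24. Eliminate P.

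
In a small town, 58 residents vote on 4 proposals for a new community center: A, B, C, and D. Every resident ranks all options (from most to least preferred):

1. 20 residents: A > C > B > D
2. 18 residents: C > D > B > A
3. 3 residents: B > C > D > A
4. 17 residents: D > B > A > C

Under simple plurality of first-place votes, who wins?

A

First-place votes: A 20, B 3, C 18, D 17.
A has the most first-place votes.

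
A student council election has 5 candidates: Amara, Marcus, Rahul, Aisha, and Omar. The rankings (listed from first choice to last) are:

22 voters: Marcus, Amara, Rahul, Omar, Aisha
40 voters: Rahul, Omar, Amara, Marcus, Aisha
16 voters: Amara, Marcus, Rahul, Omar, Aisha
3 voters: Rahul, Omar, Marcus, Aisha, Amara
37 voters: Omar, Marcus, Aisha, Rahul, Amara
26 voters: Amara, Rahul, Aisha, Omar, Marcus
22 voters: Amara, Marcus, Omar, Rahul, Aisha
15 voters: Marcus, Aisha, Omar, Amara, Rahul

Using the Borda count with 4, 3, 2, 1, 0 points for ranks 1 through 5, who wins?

Marcus

Amara: 22·3 + 40·2 + 16·4 + 3·0 + 37·0 + 26·4 + 22·4 + 15·1 = 417
Marcus: 22·4 + 40·1 + 16·3 + 3·2 + 37·3 + 26·0 + 22·3 + 15·4 = 419
Rahul: 22·2 + 40·4 + 16·2 + 3·4 + 37·1 + 26·3 + 22·1 + 15·0 = 385
Aisha: 22·0 + 40·0 + 16·0 + 3·1 + 37·2 + 26·2 + 22·0 + 15·3 = 174
Omar: 22·1 + 40·3 + 16·1 + 3·3 + 37·4 + 26·1 + 22·2 + 15·2 = 415
Marcus has the highest Borda score (419).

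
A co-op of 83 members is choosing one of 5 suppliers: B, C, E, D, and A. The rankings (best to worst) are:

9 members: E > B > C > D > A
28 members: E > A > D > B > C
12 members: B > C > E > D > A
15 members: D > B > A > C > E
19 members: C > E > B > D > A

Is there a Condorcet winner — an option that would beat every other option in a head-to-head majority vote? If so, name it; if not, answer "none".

none

Checking pairwise contests:
E beats B 56–27.
B beats C 64–19.
C beats E 46–37.
E beats D 68–15.
B beats A 55–28.
Every option loses at least one head-to-head, so there is no Condorcet winner.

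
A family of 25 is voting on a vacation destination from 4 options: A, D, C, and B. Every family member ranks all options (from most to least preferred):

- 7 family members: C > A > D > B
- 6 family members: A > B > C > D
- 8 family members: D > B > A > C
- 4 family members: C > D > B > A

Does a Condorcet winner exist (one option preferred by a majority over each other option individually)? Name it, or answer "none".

A

A vs D: 13–12 for A.
A vs C: 14–11 for A.
A vs B: 13–12 for A.
A beats every other option head-to-head.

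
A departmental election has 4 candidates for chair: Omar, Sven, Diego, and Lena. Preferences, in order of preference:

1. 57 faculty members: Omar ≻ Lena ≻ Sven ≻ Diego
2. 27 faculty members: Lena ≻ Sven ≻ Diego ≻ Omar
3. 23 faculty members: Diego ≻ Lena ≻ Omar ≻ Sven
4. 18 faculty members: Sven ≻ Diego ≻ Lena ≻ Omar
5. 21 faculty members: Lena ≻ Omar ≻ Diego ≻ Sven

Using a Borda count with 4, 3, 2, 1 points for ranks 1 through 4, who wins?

Lena

Omar: 57·4 + 27·1 + 23·2 + 18·1 + 21·3 = 382
Sven: 57·2 + 27·3 + 23·1 + 18·4 + 21·1 = 311
Diego: 57·1 + 27·2 + 23·4 + 18·3 + 21·2 = 299
Lena: 57·3 + 27·4 + 23·3 + 18·2 + 21·4 = 468
Lena has the highest Borda score (468).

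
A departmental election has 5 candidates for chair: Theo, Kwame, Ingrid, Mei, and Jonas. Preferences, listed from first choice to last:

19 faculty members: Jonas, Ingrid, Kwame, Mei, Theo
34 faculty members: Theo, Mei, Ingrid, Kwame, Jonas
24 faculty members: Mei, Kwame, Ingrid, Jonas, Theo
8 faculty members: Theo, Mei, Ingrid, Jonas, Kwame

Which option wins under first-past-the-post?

Theo

First-place votes: Theo 42, Kwame 0, Ingrid 0, Mei 24, Jonas 19.
Theo has the most first-place votes.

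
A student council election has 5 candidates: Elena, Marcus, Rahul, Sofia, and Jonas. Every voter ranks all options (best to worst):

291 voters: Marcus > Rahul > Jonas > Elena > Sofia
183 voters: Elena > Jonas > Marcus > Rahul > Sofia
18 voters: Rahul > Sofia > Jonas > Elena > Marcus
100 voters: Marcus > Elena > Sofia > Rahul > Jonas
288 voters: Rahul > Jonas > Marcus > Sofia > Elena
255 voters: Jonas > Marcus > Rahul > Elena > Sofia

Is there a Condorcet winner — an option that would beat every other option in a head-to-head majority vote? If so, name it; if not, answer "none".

none

Checking pairwise contests:
Marcus beats Elena 934–201.
Jonas beats Marcus 744–391.
Marcus beats Rahul 829–306.
Elena beats Sofia 829–306.
Rahul beats Jonas 697–438.
Every option loses at least one head-to-head, so there is no Condorcet winner.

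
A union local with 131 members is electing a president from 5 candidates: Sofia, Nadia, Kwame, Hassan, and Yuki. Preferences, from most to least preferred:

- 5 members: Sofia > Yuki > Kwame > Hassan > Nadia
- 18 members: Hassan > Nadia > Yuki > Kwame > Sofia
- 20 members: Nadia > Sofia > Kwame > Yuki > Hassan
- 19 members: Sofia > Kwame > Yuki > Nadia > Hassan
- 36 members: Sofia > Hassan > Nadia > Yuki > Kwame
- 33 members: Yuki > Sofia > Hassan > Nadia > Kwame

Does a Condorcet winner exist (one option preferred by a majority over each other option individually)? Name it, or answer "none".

Sofia vs Nadia: 93–38 for Sofia.
Sofia vs Kwame: 113–18 for Sofia.
Sofia vs Hassan: 113–18 for Sofia.
Sofia vs Yuki: 80–51 for Sofia.
Sofia beats every other option head-to-head.

Sofia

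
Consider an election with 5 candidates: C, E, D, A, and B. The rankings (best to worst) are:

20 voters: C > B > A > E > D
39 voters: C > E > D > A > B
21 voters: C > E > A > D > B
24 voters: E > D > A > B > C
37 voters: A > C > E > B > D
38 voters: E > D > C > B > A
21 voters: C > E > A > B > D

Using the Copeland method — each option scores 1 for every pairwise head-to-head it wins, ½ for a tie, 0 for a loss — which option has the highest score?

C: beats E, D, A, and B → score 4.
E: beats D, A, and B; loses to C → score 3.
D: beats A and B; loses to C and E → score 2.
A: beats B; loses to C, E, and D → score 1.
B: loses to C, E, D, and A → score 0.
C has the best pairwise record.

C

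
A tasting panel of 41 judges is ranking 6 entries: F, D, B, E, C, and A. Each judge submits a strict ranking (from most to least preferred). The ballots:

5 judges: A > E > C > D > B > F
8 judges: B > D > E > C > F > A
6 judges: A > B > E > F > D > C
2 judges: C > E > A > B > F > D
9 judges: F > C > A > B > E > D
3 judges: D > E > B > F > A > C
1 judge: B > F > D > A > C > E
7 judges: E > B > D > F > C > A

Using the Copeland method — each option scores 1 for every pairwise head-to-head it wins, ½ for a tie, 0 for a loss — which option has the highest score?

B

F: beats C and A; loses to D, B, and E → score 2.
D: beats F and C; loses to B, E, and A → score 2.
B: beats F, D, E, and C; loses to A → score 4.
E: beats F, D, and C; loses to B and A → score 3.
C: beats A; loses to F, D, B, and E → score 1.
A: beats D, B, and E; loses to F and C → score 3.
B has the best pairwise record.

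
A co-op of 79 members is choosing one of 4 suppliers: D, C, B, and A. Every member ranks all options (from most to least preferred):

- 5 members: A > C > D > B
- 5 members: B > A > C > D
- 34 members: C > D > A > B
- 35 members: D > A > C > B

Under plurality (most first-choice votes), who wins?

D

First-place votes: D 35, C 34, B 5, A 5.
D has the most first-place votes.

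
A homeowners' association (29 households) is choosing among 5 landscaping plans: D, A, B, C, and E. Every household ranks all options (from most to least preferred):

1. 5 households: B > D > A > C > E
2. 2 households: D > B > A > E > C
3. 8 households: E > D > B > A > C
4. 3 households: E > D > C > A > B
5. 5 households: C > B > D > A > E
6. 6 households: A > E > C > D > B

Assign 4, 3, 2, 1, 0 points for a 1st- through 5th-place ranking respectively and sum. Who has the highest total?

D: 5·3 + 2·4 + 8·3 + 3·3 + 5·2 + 6·1 = 72
A: 5·2 + 2·2 + 8·1 + 3·1 + 5·1 + 6·4 = 54
B: 5·4 + 2·3 + 8·2 + 3·0 + 5·3 + 6·0 = 57
C: 5·1 + 2·0 + 8·0 + 3·2 + 5·4 + 6·2 = 43
E: 5·0 + 2·1 + 8·4 + 3·4 + 5·0 + 6·3 = 64
D has the highest Borda score (72).

D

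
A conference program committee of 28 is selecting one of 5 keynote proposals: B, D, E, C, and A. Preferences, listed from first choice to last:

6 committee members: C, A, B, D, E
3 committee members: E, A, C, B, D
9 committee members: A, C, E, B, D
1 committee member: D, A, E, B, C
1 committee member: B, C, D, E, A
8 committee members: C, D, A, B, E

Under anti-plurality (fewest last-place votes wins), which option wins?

B

Last-place votes: B 0, D 12, E 14, C 1, A 1.
B is ranked last by the fewest voters, so B wins.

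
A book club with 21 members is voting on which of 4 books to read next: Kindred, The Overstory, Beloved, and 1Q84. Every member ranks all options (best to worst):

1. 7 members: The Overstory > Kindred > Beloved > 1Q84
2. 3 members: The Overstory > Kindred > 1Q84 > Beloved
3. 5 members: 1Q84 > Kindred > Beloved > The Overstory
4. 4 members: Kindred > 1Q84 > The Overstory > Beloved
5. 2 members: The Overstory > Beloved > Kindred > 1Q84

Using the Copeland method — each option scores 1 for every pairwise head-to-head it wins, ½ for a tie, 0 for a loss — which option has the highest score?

Kindred: beats Beloved and 1Q84; loses to The Overstory → score 2.
The Overstory: beats Kindred, Beloved, and 1Q84 → score 3.
Beloved: loses to Kindred, The Overstory, and 1Q84 → score 0.
1Q84: beats Beloved; loses to Kindred and The Overstory → score 1.
The Overstory has the best pairwise record.

The Overstory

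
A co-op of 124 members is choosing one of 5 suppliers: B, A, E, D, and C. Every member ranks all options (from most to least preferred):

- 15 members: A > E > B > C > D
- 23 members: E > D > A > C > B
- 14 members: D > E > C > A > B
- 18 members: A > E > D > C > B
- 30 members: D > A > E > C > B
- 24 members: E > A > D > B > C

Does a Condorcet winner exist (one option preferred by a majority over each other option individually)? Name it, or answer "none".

Checking pairwise contests:
A beats B 124–0.
D beats A 67–57.
A beats E 63–61.
E beats D 80–44.
A beats C 110–14.
Every option loses at least one head-to-head, so there is no Condorcet winner.

none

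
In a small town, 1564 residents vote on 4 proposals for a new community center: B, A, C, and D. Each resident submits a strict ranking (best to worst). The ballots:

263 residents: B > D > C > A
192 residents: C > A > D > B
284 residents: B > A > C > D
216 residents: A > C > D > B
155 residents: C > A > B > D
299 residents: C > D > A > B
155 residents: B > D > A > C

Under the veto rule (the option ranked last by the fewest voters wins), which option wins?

C

Last-place votes: B 707, A 263, C 155, D 439.
C is ranked last by the fewest voters, so C wins.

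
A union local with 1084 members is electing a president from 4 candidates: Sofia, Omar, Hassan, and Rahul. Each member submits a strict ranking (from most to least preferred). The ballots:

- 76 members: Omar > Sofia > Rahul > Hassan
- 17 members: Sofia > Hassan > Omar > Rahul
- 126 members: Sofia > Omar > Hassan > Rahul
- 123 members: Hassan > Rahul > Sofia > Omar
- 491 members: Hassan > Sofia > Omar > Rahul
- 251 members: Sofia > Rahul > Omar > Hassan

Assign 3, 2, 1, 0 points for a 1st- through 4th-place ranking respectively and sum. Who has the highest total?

Sofia

Sofia: 76·2 + 17·3 + 126·3 + 123·1 + 491·2 + 251·3 = 2439
Omar: 76·3 + 17·1 + 126·2 + 123·0 + 491·1 + 251·1 = 1239
Hassan: 76·0 + 17·2 + 126·1 + 123·3 + 491·3 + 251·0 = 2002
Rahul: 76·1 + 17·0 + 126·0 + 123·2 + 491·0 + 251·2 = 824
Sofia has the highest Borda score (2439).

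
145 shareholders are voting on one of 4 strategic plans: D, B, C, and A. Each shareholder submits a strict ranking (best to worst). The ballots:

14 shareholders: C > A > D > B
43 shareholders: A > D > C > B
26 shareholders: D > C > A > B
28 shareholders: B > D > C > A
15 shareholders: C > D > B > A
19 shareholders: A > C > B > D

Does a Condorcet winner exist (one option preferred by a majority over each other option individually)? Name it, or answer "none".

none

Checking pairwise contests:
A beats D 76–69.
D beats B 98–47.
D beats C 97–48.
C beats A 83–62.
Every option loses at least one head-to-head, so there is no Condorcet winner.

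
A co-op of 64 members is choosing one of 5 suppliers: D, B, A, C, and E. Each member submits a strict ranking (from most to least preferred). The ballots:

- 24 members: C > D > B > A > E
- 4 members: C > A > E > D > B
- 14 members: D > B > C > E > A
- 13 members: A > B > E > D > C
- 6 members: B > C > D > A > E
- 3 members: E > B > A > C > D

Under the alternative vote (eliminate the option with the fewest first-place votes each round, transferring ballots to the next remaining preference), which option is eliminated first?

E

Round 1: D 14, B 6, A 13, C 28, E 3. Eliminate E.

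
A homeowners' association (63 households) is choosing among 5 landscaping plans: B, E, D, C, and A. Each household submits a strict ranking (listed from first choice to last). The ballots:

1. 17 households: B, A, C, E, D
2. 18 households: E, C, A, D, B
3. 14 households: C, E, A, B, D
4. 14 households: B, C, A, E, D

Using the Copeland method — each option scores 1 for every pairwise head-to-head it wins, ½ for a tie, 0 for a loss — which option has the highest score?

C

B: beats D; loses to E, C, and A → score 1.
E: beats B, D, and A; loses to C → score 3.
D: loses to B, E, C, and A → score 0.
C: beats B, E, D, and A → score 4.
A: beats B and D; loses to E and C → score 2.
C has the best pairwise record.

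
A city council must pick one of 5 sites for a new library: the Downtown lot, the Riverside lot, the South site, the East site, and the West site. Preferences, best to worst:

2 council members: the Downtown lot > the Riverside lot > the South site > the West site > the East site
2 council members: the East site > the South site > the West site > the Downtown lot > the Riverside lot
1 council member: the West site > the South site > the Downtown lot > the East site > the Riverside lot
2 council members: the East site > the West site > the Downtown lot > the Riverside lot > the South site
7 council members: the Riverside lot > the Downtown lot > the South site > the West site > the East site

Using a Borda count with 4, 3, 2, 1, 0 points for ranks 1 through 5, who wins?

the Downtown lot: 2·4 + 2·1 + 1·2 + 2·2 + 7·3 = 37
the Riverside lot: 2·3 + 2·0 + 1·0 + 2·1 + 7·4 = 36
the South site: 2·2 + 2·3 + 1·3 + 2·0 + 7·2 = 27
the East site: 2·0 + 2·4 + 1·1 + 2·4 + 7·0 = 17
the West site: 2·1 + 2·2 + 1·4 + 2·3 + 7·1 = 23
the Downtown lot has the highest Borda score (37).

the Downtown lot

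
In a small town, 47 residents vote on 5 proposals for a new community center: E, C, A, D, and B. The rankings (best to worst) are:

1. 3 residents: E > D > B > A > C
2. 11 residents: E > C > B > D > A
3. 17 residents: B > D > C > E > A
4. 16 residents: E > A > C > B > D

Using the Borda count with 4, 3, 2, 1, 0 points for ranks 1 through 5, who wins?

E

E: 3·4 + 11·4 + 17·1 + 16·4 = 137
C: 3·0 + 11·3 + 17·2 + 16·2 = 99
A: 3·1 + 11·0 + 17·0 + 16·3 = 51
D: 3·3 + 11·1 + 17·3 + 16·0 = 71
B: 3·2 + 11·2 + 17·4 + 16·1 = 112
E has the highest Borda score (137).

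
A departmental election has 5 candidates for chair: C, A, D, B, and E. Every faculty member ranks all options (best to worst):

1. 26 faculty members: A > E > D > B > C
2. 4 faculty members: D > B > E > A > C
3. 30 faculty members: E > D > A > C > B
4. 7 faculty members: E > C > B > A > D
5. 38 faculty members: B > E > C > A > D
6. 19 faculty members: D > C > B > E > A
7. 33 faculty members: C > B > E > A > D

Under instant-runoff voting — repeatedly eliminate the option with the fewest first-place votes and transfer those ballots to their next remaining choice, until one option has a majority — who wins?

E

Round 1: C 33, A 26, D 23, B 38, E 37. Eliminate D.
Round 2: C 52, A 26, B 42, E 37. Eliminate A.
Round 3: C 52, B 42, E 63. Eliminate B.
Round 4: C 52, E 105. E has a majority.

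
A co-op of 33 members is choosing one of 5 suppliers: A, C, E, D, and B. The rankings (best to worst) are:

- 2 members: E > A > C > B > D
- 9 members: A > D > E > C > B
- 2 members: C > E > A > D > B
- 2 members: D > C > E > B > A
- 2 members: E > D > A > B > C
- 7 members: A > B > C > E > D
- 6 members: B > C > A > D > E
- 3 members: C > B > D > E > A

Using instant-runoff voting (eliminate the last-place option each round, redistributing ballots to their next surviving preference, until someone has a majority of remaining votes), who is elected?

A

Round 1: A 16, C 5, E 4, D 2, B 6. Eliminate D.
Round 2: A 16, C 7, E 4, B 6. Eliminate E.
Round 3: A 20, C 7, B 6. A has a majority.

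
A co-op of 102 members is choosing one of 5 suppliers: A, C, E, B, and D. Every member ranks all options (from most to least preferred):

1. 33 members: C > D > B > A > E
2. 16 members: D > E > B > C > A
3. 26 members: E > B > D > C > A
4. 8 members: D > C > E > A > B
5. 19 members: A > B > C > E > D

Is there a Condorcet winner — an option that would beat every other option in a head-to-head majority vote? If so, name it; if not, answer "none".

Checking pairwise contests:
C beats A 83–19.
B beats C 61–41.
A beats E 52–50.
D beats B 57–45.
C beats D 52–50.
Every option loses at least one head-to-head, so there is no Condorcet winner.

none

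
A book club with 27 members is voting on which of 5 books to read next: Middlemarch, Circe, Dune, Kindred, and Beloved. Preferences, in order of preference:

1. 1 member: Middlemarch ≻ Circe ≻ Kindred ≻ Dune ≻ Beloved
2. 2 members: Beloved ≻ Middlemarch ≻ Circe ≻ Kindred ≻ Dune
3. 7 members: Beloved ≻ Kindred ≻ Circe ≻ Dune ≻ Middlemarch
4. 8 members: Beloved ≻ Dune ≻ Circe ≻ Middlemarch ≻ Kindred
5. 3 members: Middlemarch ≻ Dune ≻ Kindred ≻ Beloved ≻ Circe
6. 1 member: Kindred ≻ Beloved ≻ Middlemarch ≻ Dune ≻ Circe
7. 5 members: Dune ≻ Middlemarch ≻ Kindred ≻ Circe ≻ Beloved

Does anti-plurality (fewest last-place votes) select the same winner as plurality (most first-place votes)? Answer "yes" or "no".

no

Anti-plurality — last-place votes: Middlemarch 7, Circe 4, Dune 2, Kindred 8, Beloved 6. Winner: Dune.
Plurality — first-place votes: Middlemarch 4, Circe 0, Dune 5, Kindred 1, Beloved 17. Winner: Beloved.
The two methods disagree.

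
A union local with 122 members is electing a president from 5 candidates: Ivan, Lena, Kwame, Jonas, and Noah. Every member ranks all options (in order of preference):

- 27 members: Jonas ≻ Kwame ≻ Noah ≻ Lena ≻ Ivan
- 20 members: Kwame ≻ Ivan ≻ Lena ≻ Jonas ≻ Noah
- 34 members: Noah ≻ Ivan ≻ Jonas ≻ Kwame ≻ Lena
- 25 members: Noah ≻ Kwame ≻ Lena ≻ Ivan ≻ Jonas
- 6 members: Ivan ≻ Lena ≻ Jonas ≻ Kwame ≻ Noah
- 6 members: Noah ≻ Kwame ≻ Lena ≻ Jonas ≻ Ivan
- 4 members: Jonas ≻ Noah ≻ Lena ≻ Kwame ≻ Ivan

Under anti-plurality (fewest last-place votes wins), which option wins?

Kwame

Last-place votes: Ivan 37, Lena 34, Kwame 0, Jonas 25, Noah 26.
Kwame is ranked last by the fewest voters, so Kwame wins.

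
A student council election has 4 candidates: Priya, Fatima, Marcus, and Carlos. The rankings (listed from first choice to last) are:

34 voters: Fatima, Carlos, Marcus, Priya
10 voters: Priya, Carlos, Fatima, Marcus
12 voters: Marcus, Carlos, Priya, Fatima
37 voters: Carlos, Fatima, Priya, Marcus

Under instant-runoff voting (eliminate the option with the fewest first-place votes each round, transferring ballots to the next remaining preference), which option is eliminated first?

Round 1: Priya 10, Fatima 34, Marcus 12, Carlos 37. Eliminate Priya.

Priya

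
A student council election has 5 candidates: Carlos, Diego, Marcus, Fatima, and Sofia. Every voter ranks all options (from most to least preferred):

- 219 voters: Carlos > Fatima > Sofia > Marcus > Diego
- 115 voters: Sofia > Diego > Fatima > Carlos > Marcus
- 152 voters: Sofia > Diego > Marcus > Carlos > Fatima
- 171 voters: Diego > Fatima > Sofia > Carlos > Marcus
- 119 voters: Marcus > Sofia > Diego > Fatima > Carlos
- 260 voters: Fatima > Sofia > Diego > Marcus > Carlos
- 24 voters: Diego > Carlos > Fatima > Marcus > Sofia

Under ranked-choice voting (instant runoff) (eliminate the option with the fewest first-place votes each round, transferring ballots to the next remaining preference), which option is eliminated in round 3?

Round 1: Carlos 219, Diego 195, Marcus 119, Fatima 260, Sofia 267. Eliminate Marcus.
Round 2: Carlos 219, Diego 195, Fatima 260, Sofia 386. Eliminate Diego.
Round 3: Carlos 243, Fatima 431, Sofia 386. Eliminate Carlos.

Carlos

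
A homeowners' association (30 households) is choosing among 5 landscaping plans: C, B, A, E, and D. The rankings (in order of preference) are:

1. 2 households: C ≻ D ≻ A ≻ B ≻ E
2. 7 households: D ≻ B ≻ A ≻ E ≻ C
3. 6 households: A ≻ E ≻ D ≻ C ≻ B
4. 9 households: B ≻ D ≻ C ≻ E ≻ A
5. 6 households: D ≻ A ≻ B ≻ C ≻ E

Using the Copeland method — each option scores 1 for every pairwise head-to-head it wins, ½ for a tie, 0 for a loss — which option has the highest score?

C: beats E; loses to B, A, and D → score 1.
B: beats C, A, and E; loses to D → score 3.
A: beats C and E; loses to B and D → score 2.
E: loses to C, B, A, and D → score 0.
D: beats C, B, A, and E → score 4.
D has the best pairwise record.

D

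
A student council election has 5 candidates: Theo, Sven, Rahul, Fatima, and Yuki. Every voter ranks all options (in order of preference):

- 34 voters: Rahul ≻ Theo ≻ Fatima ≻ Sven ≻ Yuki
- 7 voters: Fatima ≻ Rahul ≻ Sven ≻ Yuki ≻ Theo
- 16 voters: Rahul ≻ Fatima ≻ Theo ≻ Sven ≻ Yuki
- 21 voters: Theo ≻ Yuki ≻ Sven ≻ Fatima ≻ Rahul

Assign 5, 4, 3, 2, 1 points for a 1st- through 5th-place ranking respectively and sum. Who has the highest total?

Theo: 34·4 + 7·1 + 16·3 + 21·5 = 296
Sven: 34·2 + 7·3 + 16·2 + 21·3 = 184
Rahul: 34·5 + 7·4 + 16·5 + 21·1 = 299
Fatima: 34·3 + 7·5 + 16·4 + 21·2 = 243
Yuki: 34·1 + 7·2 + 16·1 + 21·4 = 148
Rahul has the highest Borda score (299).

Rahul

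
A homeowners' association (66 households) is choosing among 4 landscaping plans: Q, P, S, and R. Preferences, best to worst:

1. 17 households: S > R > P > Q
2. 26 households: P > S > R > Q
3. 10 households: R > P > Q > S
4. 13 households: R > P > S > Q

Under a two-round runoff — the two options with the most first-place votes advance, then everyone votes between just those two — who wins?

Round 1 first-place votes: Q 0, P 26, S 17, R 23.
P and R advance.
Runoff: P is preferred to R by 26 voters; R by 40.
R wins the runoff.

R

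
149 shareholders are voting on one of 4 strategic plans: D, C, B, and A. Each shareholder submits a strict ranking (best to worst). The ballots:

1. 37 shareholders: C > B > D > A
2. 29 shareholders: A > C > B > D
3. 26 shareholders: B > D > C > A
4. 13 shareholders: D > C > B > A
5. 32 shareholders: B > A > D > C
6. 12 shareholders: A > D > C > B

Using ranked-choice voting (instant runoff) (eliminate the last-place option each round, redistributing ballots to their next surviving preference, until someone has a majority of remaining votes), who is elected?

Round 1: D 13, C 37, B 58, A 41. Eliminate D.
Round 2: C 50, B 58, A 41. Eliminate A.
Round 3: C 91, B 58. C has a majority.

C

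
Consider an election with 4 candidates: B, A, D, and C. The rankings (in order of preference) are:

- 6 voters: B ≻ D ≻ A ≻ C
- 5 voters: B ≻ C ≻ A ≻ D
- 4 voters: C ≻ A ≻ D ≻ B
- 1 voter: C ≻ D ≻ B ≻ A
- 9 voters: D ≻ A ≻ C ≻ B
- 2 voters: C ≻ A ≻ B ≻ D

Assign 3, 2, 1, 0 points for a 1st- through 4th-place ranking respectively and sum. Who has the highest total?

B: 6·3 + 5·3 + 4·0 + 1·1 + 9·0 + 2·1 = 36
A: 6·1 + 5·1 + 4·2 + 1·0 + 9·2 + 2·2 = 41
D: 6·2 + 5·0 + 4·1 + 1·2 + 9·3 + 2·0 = 45
C: 6·0 + 5·2 + 4·3 + 1·3 + 9·1 + 2·3 = 40
D has the highest Borda score (45).

D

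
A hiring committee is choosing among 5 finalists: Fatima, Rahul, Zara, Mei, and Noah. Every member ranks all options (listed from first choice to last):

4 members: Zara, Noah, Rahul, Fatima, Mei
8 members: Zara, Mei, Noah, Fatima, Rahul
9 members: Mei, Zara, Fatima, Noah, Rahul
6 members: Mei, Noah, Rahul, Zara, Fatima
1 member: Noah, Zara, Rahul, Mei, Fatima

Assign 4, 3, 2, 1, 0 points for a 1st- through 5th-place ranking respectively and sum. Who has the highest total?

Mei

Fatima: 4·1 + 8·1 + 9·2 + 6·0 + 1·0 = 30
Rahul: 4·2 + 8·0 + 9·0 + 6·2 + 1·2 = 22
Zara: 4·4 + 8·4 + 9·3 + 6·1 + 1·3 = 84
Mei: 4·0 + 8·3 + 9·4 + 6·4 + 1·1 = 85
Noah: 4·3 + 8·2 + 9·1 + 6·3 + 1·4 = 59
Mei has the highest Borda score (85).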